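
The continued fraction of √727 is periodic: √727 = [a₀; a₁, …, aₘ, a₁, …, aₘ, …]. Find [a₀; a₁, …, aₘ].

a₀ = ⌊√727⌋ = 26.
With m₀=0, d₀=1 and mₖ₊₁ = dₖaₖ − mₖ, dₖ₊₁ = (n − mₖ₊₁²)/dₖ, aₖ₊₁ = ⌊(a₀+mₖ₊₁)/dₖ₊₁⌋:
  k=1: m=26, d=51, a=1
  k=2: m=25, d=2, a=25
  k=3: m=25, d=51, a=1
  k=4: m=26, d=1, a=52
d=1 and a=2a₀=52 at k=4, so the next step gives (m, d) = (26, 51) again — its k=1 value — and the period has length 4.

[26; 1, 25, 1, 52]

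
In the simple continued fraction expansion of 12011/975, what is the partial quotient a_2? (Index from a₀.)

12011 = 12·975 + 311   →  a_0 = 12
975 = 3·311 + 42   →  a_1 = 3
311 = 7·42 + 17   →  a_2 = 7

7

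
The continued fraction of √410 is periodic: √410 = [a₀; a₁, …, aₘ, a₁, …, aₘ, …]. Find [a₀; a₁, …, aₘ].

[20; 4, 40]

a₀ = ⌊√410⌋ = 20.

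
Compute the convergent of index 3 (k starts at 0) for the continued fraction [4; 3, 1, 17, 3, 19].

Using pₖ = aₖpₖ₋₁ + pₖ₋₂, qₖ = aₖqₖ₋₁ + qₖ₋₂ (with p₋₁=1, p₋₂=0, q₋₁=0, q₋₂=1):
  k=0: a=4, p=4, q=1
  k=1: a=3, p=13, q=3
  k=2: a=1, p=17, q=4
  k=3: a=17, p=302, q=71

302/71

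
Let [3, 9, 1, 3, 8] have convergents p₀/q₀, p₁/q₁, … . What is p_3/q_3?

Using pₖ = aₖpₖ₋₁ + pₖ₋₂, qₖ = aₖqₖ₋₁ + qₖ₋₂ (with p₋₁=1, p₋₂=0, q₋₁=0, q₋₂=1):
  k=0: a=3, p=3, q=1
  k=1: a=9, p=28, q=9
  k=2: a=1, p=31, q=10
  k=3: a=3, p=121, q=39

121/39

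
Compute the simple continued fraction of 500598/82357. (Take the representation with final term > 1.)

[6; 12, 1, 3, 9, 7, 2, 11]

500598 = 6*82357 + 6456
82357 = 12*6456 + 4885
6456 = 1*4885 + 1571
4885 = 3*1571 + 172
1571 = 9*172 + 23
172 = 7*23 + 11
23 = 2*11 + 1
11 = 11*1 + 0  (stop)
So 500598/82357 = [6; 12, 1, 3, 9, 7, 2, 11].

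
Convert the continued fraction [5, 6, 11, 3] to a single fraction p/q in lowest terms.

Using pₖ = aₖpₖ₋₁ + pₖ₋₂ and qₖ = aₖqₖ₋₁ + qₖ₋₂:
  k=0: a=5, p=5, q=1
  k=1: a=6, p=31, q=6
  k=2: a=11, p=346, q=67
  k=3: a=3, p=1069, q=207

1069/207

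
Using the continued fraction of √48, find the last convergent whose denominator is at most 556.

1351/195

√48 = [6; 1, 12, …] (period length 2).
Convergents:
  p_0/q_0 = 6/1
  p_1/q_1 = 7/1
  p_2/q_2 = 90/13
  p_3/q_3 = 97/14
  p_4/q_4 = 1254/181
  p_5/q_5 = 1351/195
  p_6/q_6 = 17466/2521
q_5 = 195 ≤ 556 < 2521 = q_6, so the answer is 1351/195.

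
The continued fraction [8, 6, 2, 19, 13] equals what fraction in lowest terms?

26925/3302

Fold from the inside: start with 13/1.
  19 + 1/13 = 248/13
  2 + 13/248 = 509/248
  6 + 248/509 = 3302/509
  8 + 509/3302 = 26925/3302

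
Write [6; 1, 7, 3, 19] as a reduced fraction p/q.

3323/483

Fold from the inside: start with 19/1.
  3 + 1/19 = 58/19
  7 + 19/58 = 425/58
  1 + 58/425 = 483/425
  6 + 425/483 = 3323/483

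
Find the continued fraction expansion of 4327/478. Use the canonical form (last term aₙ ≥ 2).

[9; 19, 8, 3]

4327 = 9·478 + 25
478 = 19·25 + 3
25 = 8·3 + 1
3 = 3·1 + 0  (stop)
So 4327/478 = [9; 19, 8, 3].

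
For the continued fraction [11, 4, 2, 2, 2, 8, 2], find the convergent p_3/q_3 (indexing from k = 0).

247/22

Using pₖ = aₖpₖ₋₁ + pₖ₋₂, qₖ = aₖqₖ₋₁ + qₖ₋₂ (with p₋₁=1, p₋₂=0, q₋₁=0, q₋₂=1):
  k=0: a=11, p=11, q=1
  k=1: a=4, p=45, q=4
  k=2: a=2, p=101, q=9
  k=3: a=2, p=247, q=22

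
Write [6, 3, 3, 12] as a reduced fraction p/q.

775/123

Fold from the inside: start with 12/1.
  3 + 1/12 = 37/12
  3 + 12/37 = 123/37
  6 + 37/123 = 775/123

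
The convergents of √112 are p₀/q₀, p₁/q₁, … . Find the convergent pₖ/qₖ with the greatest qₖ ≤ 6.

√112 = [10; 1, 1, 2, 1, 1, 20, …] (period length 6).
Convergents:
  p_0/q_0 = 10/1
  p_1/q_1 = 11/1
  p_2/q_2 = 21/2
  p_3/q_3 = 53/5
  p_4/q_4 = 74/7
q_3 = 5 ≤ 6 < 7 = q_4, so the answer is 53/5.

53/5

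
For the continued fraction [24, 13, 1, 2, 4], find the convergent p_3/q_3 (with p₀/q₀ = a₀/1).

Using pₖ = aₖpₖ₋₁ + pₖ₋₂, qₖ = aₖqₖ₋₁ + qₖ₋₂ (with p₋₁=1, p₋₂=0, q₋₁=0, q₋₂=1):
  k=0: a=24, p=24, q=1
  k=1: a=13, p=313, q=13
  k=2: a=1, p=337, q=14
  k=3: a=2, p=987, q=41

987/41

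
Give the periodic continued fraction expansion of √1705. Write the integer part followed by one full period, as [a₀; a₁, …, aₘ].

[41; 3, 2, 3, 82]

a₀ = ⌊√1705⌋ = 41.
With m₀=0, d₀=1 and mₖ₊₁ = dₖaₖ − mₖ, dₖ₊₁ = (n − mₖ₊₁²)/dₖ, aₖ₊₁ = ⌊(a₀+mₖ₊₁)/dₖ₊₁⌋:
  k=1: m=41, d=24, a=3
  k=2: m=31, d=31, a=2
  k=3: m=31, d=24, a=3
  k=4: m=41, d=1, a=82
d=1 and a=2a₀=82 at k=4, so the next step gives (m, d) = (41, 24) again — its k=1 value — and the period has length 4.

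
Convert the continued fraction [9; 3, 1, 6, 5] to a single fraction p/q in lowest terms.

Using pₖ = aₖpₖ₋₁ + pₖ₋₂ and qₖ = aₖqₖ₋₁ + qₖ₋₂:
  k=0: a=9, p=9, q=1
  k=1: a=3, p=28, q=3
  k=2: a=1, p=37, q=4
  k=3: a=6, p=250, q=27
  k=4: a=5, p=1287, q=139

1287/139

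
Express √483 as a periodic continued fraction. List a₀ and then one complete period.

a₀ = ⌊√483⌋ = 21.

[21; 1, 42]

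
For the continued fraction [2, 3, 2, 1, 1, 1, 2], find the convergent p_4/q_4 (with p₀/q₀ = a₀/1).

39/17

Using pₖ = aₖpₖ₋₁ + pₖ₋₂, qₖ = aₖqₖ₋₁ + qₖ₋₂ (with p₋₁=1, p₋₂=0, q₋₁=0, q₋₂=1):
  k=0: a=2, p=2, q=1
  k=1: a=3, p=7, q=3
  k=2: a=2, p=16, q=7
  k=3: a=1, p=23, q=10
  k=4: a=1, p=39, q=17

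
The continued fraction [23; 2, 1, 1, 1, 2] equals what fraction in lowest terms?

Using pₖ = aₖpₖ₋₁ + pₖ₋₂ and qₖ = aₖqₖ₋₁ + qₖ₋₂:
  k=0: a=23, p=23, q=1
  k=1: a=2, p=47, q=2
  k=2: a=1, p=70, q=3
  k=3: a=1, p=117, q=5
  k=4: a=1, p=187, q=8
  k=5: a=2, p=491, q=21

491/21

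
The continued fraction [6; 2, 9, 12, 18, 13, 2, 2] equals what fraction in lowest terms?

1811420/279803

Using pₖ = aₖpₖ₋₁ + pₖ₋₂ and qₖ = aₖqₖ₋₁ + qₖ₋₂:
  k=0: a=6, p=6, q=1
  k=1: a=2, p=13, q=2
  k=2: a=9, p=123, q=19
  k=3: a=12, p=1489, q=230
  k=4: a=18, p=26925, q=4159
  k=5: a=13, p=351514, q=54297
  k=6: a=2, p=729953, q=112753
  k=7: a=2, p=1811420, q=279803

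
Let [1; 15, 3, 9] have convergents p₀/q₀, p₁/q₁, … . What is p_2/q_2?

Using pₖ = aₖpₖ₋₁ + pₖ₋₂, qₖ = aₖqₖ₋₁ + qₖ₋₂ (with p₋₁=1, p₋₂=0, q₋₁=0, q₋₂=1):
  k=0: a=1, p=1, q=1
  k=1: a=15, p=16, q=15
  k=2: a=3, p=49, q=46

49/46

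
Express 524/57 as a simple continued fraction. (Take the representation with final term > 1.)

524 = 9·57 + 11
57 = 5·11 + 2
11 = 5·2 + 1
2 = 2·1 + 0  (stop)
So 524/57 = [9; 5, 5, 2].

[9; 5, 5, 2]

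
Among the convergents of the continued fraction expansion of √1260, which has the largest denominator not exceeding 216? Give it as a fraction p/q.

5005/141

√1260 = [35; 2, 70, …] (period length 2).
Convergents:
  p_0/q_0 = 35/1
  p_1/q_1 = 71/2
  p_2/q_2 = 5005/141
  p_3/q_3 = 10081/284
q_2 = 141 ≤ 216 < 284 = q_3, so the answer is 5005/141.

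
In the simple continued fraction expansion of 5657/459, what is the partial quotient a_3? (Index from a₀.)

5657 = 12·459 + 149   →  a_0 = 12
459 = 3·149 + 12   →  a_1 = 3
149 = 12·12 + 5   →  a_2 = 12
12 = 2·5 + 2   →  a_3 = 2

2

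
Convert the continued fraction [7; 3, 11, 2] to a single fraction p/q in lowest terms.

520/71

Fold from the inside: start with 2/1.
  11 + 1/2 = 23/2
  3 + 2/23 = 71/23
  7 + 23/71 = 520/71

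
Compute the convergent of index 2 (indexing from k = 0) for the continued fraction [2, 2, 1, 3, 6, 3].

Using pₖ = aₖpₖ₋₁ + pₖ₋₂, qₖ = aₖqₖ₋₁ + qₖ₋₂ (with p₋₁=1, p₋₂=0, q₋₁=0, q₋₂=1):
  k=0: a=2, p=2, q=1
  k=1: a=2, p=5, q=2
  k=2: a=1, p=7, q=3

7/3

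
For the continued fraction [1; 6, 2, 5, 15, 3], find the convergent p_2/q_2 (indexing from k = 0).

15/13

Using pₖ = aₖpₖ₋₁ + pₖ₋₂, qₖ = aₖqₖ₋₁ + qₖ₋₂ (with p₋₁=1, p₋₂=0, q₋₁=0, q₋₂=1):
  k=0: a=1, p=1, q=1
  k=1: a=6, p=7, q=6
  k=2: a=2, p=15, q=13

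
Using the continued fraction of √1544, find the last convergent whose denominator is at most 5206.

111555/2839

√1544 = [39; 3, 2, 2, 9, 2, 2, 3, 78, …] (period length 8).
Convergents:
  p_0/q_0 = 39/1
  p_1/q_1 = 118/3
  p_2/q_2 = 275/7
  p_3/q_3 = 668/17
  p_4/q_4 = 6287/160
  p_5/q_5 = 13242/337
  p_6/q_6 = 32771/834
  p_7/q_7 = 111555/2839
  p_8/q_8 = 8734061/222276
q_7 = 2839 ≤ 5206 < 222276 = q_8, so the answer is 111555/2839.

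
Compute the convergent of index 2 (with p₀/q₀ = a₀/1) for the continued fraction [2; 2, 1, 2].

Using pₖ = aₖpₖ₋₁ + pₖ₋₂, qₖ = aₖqₖ₋₁ + qₖ₋₂ (with p₋₁=1, p₋₂=0, q₋₁=0, q₋₂=1):
  k=0: a=2, p=2, q=1
  k=1: a=2, p=5, q=2
  k=2: a=1, p=7, q=3

7/3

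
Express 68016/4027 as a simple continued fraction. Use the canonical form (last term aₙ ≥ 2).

[16; 1, 8, 11, 13, 3]

68016 = 16*4027 + 3584
4027 = 1*3584 + 443
3584 = 8*443 + 40
443 = 11*40 + 3
40 = 13*3 + 1
3 = 3*1 + 0  (stop)
So 68016/4027 = [16; 1, 8, 11, 13, 3].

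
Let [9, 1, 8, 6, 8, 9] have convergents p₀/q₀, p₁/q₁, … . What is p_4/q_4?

4441/449

Using pₖ = aₖpₖ₋₁ + pₖ₋₂, qₖ = aₖqₖ₋₁ + qₖ₋₂ (with p₋₁=1, p₋₂=0, q₋₁=0, q₋₂=1):
  k=0: a=9, p=9, q=1
  k=1: a=1, p=10, q=1
  k=2: a=8, p=89, q=9
  k=3: a=6, p=544, q=55
  k=4: a=8, p=4441, q=449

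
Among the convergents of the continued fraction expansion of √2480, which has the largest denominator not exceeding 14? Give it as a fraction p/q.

249/5

√2480 = [49; 1, 3, 1, 98, …] (period length 4).
Convergents:
  p_0/q_0 = 49/1
  p_1/q_1 = 50/1
  p_2/q_2 = 199/4
  p_3/q_3 = 249/5
  p_4/q_4 = 24601/494
q_3 = 5 ≤ 14 < 494 = q_4, so the answer is 249/5.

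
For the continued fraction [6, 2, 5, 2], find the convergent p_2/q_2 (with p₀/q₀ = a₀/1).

Using pₖ = aₖpₖ₋₁ + pₖ₋₂, qₖ = aₖqₖ₋₁ + qₖ₋₂ (with p₋₁=1, p₋₂=0, q₋₁=0, q₋₂=1):
  k=0: a=6, p=6, q=1
  k=1: a=2, p=13, q=2
  k=2: a=5, p=71, q=11

71/11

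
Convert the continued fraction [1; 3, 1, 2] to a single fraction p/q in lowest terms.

14/11

Using pₖ = aₖpₖ₋₁ + pₖ₋₂ and qₖ = aₖqₖ₋₁ + qₖ₋₂:
  k=0: a=1, p=1, q=1
  k=1: a=3, p=4, q=3
  k=2: a=1, p=5, q=4
  k=3: a=2, p=14, q=11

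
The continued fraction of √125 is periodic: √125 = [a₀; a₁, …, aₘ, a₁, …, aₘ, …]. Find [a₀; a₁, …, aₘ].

[11; 5, 1, 1, 5, 22]

a₀ = ⌊√125⌋ = 11.
With m₀=0, d₀=1 and mₖ₊₁ = dₖaₖ − mₖ, dₖ₊₁ = (n − mₖ₊₁²)/dₖ, aₖ₊₁ = ⌊(a₀+mₖ₊₁)/dₖ₊₁⌋:
  k=1: m=11, d=4, a=5
  k=2: m=9, d=11, a=1
  k=3: m=2, d=11, a=1
  k=4: m=9, d=4, a=5
  k=5: m=11, d=1, a=22
d=1 and a=2a₀=22 at k=5, so the next step gives (m, d) = (11, 4) again — its k=1 value — and the period has length 5.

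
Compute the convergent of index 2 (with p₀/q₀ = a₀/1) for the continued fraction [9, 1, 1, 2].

Using pₖ = aₖpₖ₋₁ + pₖ₋₂, qₖ = aₖqₖ₋₁ + qₖ₋₂ (with p₋₁=1, p₋₂=0, q₋₁=0, q₋₂=1):
  k=0: a=9, p=9, q=1
  k=1: a=1, p=10, q=1
  k=2: a=1, p=19, q=2

19/2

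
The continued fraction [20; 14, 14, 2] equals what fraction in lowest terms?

Fold from the inside: start with 2/1.
  14 + 1/2 = 29/2
  14 + 2/29 = 408/29
  20 + 29/408 = 8189/408

8189/408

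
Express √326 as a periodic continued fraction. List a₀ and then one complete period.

a₀ = ⌊√326⌋ = 18.
With m₀=0, d₀=1 and mₖ₊₁ = dₖaₖ − mₖ, dₖ₊₁ = (n − mₖ₊₁²)/dₖ, aₖ₊₁ = ⌊(a₀+mₖ₊₁)/dₖ₊₁⌋:
  k=1: m=18, d=2, a=18
  k=2: m=18, d=1, a=36
d=1 and a=2a₀=36 at k=2, so the next step gives (m, d) = (18, 2) again — its k=1 value — and the period has length 2.

[18; 18, 36]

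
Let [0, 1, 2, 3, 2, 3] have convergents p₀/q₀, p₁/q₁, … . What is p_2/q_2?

2/3

Using pₖ = aₖpₖ₋₁ + pₖ₋₂, qₖ = aₖqₖ₋₁ + qₖ₋₂ (with p₋₁=1, p₋₂=0, q₋₁=0, q₋₂=1):
  k=0: a=0, p=0, q=1
  k=1: a=1, p=1, q=1
  k=2: a=2, p=2, q=3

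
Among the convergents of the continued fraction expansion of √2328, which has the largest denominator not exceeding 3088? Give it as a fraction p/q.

74497/1544

√2328 = [48; 4, 96, …] (period length 2).
Convergents:
  p_0/q_0 = 48/1
  p_1/q_1 = 193/4
  p_2/q_2 = 18576/385
  p_3/q_3 = 74497/1544
  p_4/q_4 = 7170288/148609
q_3 = 1544 ≤ 3088 < 148609 = q_4, so the answer is 74497/1544.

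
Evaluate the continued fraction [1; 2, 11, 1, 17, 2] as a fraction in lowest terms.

1363/921

Using pₖ = aₖpₖ₋₁ + pₖ₋₂ and qₖ = aₖqₖ₋₁ + qₖ₋₂:
  k=0: a=1, p=1, q=1
  k=1: a=2, p=3, q=2
  k=2: a=11, p=34, q=23
  k=3: a=1, p=37, q=25
  k=4: a=17, p=663, q=448
  k=5: a=2, p=1363, q=921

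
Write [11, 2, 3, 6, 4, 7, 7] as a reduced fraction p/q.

Using pₖ = aₖpₖ₋₁ + pₖ₋₂ and qₖ = aₖqₖ₋₁ + qₖ₋₂:
  k=0: a=11, p=11, q=1
  k=1: a=2, p=23, q=2
  k=2: a=3, p=80, q=7
  k=3: a=6, p=503, q=44
  k=4: a=4, p=2092, q=183
  k=5: a=7, p=15147, q=1325
  k=6: a=7, p=108121, q=9458

108121/9458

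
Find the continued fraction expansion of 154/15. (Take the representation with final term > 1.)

154 = 10×15 + 4
15 = 3×4 + 3
4 = 1×3 + 1
3 = 3×1 + 0  (stop)
So 154/15 = [10; 3, 1, 3].

[10; 3, 1, 3]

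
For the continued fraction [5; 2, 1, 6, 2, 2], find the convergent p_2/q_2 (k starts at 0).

Using pₖ = aₖpₖ₋₁ + pₖ₋₂, qₖ = aₖqₖ₋₁ + qₖ₋₂ (with p₋₁=1, p₋₂=0, q₋₁=0, q₋₂=1):
  k=0: a=5, p=5, q=1
  k=1: a=2, p=11, q=2
  k=2: a=1, p=16, q=3

16/3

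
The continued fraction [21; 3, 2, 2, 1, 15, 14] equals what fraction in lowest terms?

Using pₖ = aₖpₖ₋₁ + pₖ₋₂ and qₖ = aₖqₖ₋₁ + qₖ₋₂:
  k=0: a=21, p=21, q=1
  k=1: a=3, p=64, q=3
  k=2: a=2, p=149, q=7
  k=3: a=2, p=362, q=17
  k=4: a=1, p=511, q=24
  k=5: a=15, p=8027, q=377
  k=6: a=14, p=112889, q=5302

112889/5302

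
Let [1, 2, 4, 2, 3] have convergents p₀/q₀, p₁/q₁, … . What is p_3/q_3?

29/20

Using pₖ = aₖpₖ₋₁ + pₖ₋₂, qₖ = aₖqₖ₋₁ + qₖ₋₂ (with p₋₁=1, p₋₂=0, q₋₁=0, q₋₂=1):
  k=0: a=1, p=1, q=1
  k=1: a=2, p=3, q=2
  k=2: a=4, p=13, q=9
  k=3: a=2, p=29, q=20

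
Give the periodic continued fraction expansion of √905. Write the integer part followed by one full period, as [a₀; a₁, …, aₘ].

a₀ = ⌊√905⌋ = 30.

[30; 12, 60]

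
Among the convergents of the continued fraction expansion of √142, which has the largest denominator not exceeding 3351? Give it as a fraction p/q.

√142 = [11; 1, 10, 1, 22, …] (period length 4).
Convergents:
  p_0/q_0 = 11/1
  p_1/q_1 = 12/1
  p_2/q_2 = 131/11
  p_3/q_3 = 143/12
  p_4/q_4 = 3277/275
  p_5/q_5 = 3420/287
  p_6/q_6 = 37477/3145
  p_7/q_7 = 40897/3432
q_6 = 3145 ≤ 3351 < 3432 = q_7, so the answer is 37477/3145.

37477/3145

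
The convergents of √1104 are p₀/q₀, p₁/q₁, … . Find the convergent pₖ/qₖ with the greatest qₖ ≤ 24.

731/22

√1104 = [33; 4, 2, 2, 2, 4, 66, …] (period length 6).
Convergents:
  p_0/q_0 = 33/1
  p_1/q_1 = 133/4
  p_2/q_2 = 299/9
  p_3/q_3 = 731/22
  p_4/q_4 = 1761/53
q_3 = 22 ≤ 24 < 53 = q_4, so the answer is 731/22.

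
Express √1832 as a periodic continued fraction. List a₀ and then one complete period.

[42; 1, 4, 21, 4, 1, 84]

a₀ = ⌊√1832⌋ = 42.
With m₀=0, d₀=1 and mₖ₊₁ = dₖaₖ − mₖ, dₖ₊₁ = (n − mₖ₊₁²)/dₖ, aₖ₊₁ = ⌊(a₀+mₖ₊₁)/dₖ₊₁⌋:
  k=1: m=42, d=68, a=1
  k=2: m=26, d=17, a=4
  k=3: m=42, d=4, a=21
  k=4: m=42, d=17, a=4
  k=5: m=26, d=68, a=1
  k=6: m=42, d=1, a=84
d=1 and a=2a₀=84 at k=6, so the next step gives (m, d) = (42, 68) again — its k=1 value — and the period has length 6.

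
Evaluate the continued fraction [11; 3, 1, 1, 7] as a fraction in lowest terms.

598/53

Fold from the inside: start with 7/1.
  1 + 1/7 = 8/7
  1 + 7/8 = 15/8
  3 + 8/15 = 53/15
  11 + 15/53 = 598/53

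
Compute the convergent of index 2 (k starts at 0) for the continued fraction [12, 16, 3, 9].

Using pₖ = aₖpₖ₋₁ + pₖ₋₂, qₖ = aₖqₖ₋₁ + qₖ₋₂ (with p₋₁=1, p₋₂=0, q₋₁=0, q₋₂=1):
  k=0: a=12, p=12, q=1
  k=1: a=16, p=193, q=16
  k=2: a=3, p=591, q=49

591/49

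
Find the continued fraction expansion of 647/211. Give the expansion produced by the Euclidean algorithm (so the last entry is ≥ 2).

[3; 15, 14]

647 = 3×211 + 14
211 = 15×14 + 1
14 = 14×1 + 0  (stop)
So 647/211 = [3; 15, 14].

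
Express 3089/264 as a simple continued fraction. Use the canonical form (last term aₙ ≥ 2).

3089 = 11×264 + 185
264 = 1×185 + 79
185 = 2×79 + 27
79 = 2×27 + 25
27 = 1×25 + 2
25 = 12×2 + 1
2 = 2×1 + 0  (stop)
So 3089/264 = [11; 1, 2, 2, 1, 12, 2].

[11; 1, 2, 2, 1, 12, 2]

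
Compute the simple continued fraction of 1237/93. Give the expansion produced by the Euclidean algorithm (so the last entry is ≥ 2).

1237 = 13*93 + 28
93 = 3*28 + 9
28 = 3*9 + 1
9 = 9*1 + 0  (stop)
So 1237/93 = [13; 3, 3, 9].

[13; 3, 3, 9]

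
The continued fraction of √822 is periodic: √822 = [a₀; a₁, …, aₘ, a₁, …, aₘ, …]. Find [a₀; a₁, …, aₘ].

a₀ = ⌊√822⌋ = 28.

[28; 1, 2, 28, 2, 1, 56]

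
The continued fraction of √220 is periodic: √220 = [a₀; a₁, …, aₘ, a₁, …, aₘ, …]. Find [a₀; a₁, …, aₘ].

[14; 1, 4, 1, 28]

a₀ = ⌊√220⌋ = 14.
With m₀=0, d₀=1 and mₖ₊₁ = dₖaₖ − mₖ, dₖ₊₁ = (n − mₖ₊₁²)/dₖ, aₖ₊₁ = ⌊(a₀+mₖ₊₁)/dₖ₊₁⌋:
  k=1: m=14, d=24, a=1
  k=2: m=10, d=5, a=4
  k=3: m=10, d=24, a=1
  k=4: m=14, d=1, a=28
d=1 and a=2a₀=28 at k=4, so the next step gives (m, d) = (14, 24) again — its k=1 value — and the period has length 4.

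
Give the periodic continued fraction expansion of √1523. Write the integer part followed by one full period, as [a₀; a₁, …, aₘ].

a₀ = ⌊√1523⌋ = 39.
With m₀=0, d₀=1 and mₖ₊₁ = dₖaₖ − mₖ, dₖ₊₁ = (n − mₖ₊₁²)/dₖ, aₖ₊₁ = ⌊(a₀+mₖ₊₁)/dₖ₊₁⌋:
  k=1: m=39, d=2, a=39
  k=2: m=39, d=1, a=78
d=1 and a=2a₀=78 at k=2, so the next step gives (m, d) = (39, 2) again — its k=1 value — and the period has length 2.

[39; 39, 78]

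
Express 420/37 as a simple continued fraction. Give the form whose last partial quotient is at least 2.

420 = 11*37 + 13
37 = 2*13 + 11
13 = 1*11 + 2
11 = 5*2 + 1
2 = 2*1 + 0  (stop)
So 420/37 = [11; 2, 1, 5, 2].

[11; 2, 1, 5, 2]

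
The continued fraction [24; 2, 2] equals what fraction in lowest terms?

122/5

Using pₖ = aₖpₖ₋₁ + pₖ₋₂ and qₖ = aₖqₖ₋₁ + qₖ₋₂:
  k=0: a=24, p=24, q=1
  k=1: a=2, p=49, q=2
  k=2: a=2, p=122, q=5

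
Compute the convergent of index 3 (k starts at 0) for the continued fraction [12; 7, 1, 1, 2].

Using pₖ = aₖpₖ₋₁ + pₖ₋₂, qₖ = aₖqₖ₋₁ + qₖ₋₂ (with p₋₁=1, p₋₂=0, q₋₁=0, q₋₂=1):
  k=0: a=12, p=12, q=1
  k=1: a=7, p=85, q=7
  k=2: a=1, p=97, q=8
  k=3: a=1, p=182, q=15

182/15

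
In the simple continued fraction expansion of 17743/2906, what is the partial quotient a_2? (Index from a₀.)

17743 = 6·2906 + 307   →  a_0 = 6
2906 = 9·307 + 143   →  a_1 = 9
307 = 2·143 + 21   →  a_2 = 2

2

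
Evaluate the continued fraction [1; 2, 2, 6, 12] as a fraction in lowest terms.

Using pₖ = aₖpₖ₋₁ + pₖ₋₂ and qₖ = aₖqₖ₋₁ + qₖ₋₂:
  k=0: a=1, p=1, q=1
  k=1: a=2, p=3, q=2
  k=2: a=2, p=7, q=5
  k=3: a=6, p=45, q=32
  k=4: a=12, p=547, q=389

547/389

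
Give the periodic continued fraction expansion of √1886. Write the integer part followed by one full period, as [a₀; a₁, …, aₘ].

[43; 2, 2, 1, 42, 1, 2, 2, 86]

a₀ = ⌊√1886⌋ = 43.
With m₀=0, d₀=1 and mₖ₊₁ = dₖaₖ − mₖ, dₖ₊₁ = (n − mₖ₊₁²)/dₖ, aₖ₊₁ = ⌊(a₀+mₖ₊₁)/dₖ₊₁⌋:
  k=1: m=43, d=37, a=2
  k=2: m=31, d=25, a=2
  k=3: m=19, d=61, a=1
  k=4: m=42, d=2, a=42
  k=5: m=42, d=61, a=1
  k=6: m=19, d=25, a=2
  k=7: m=31, d=37, a=2
  k=8: m=43, d=1, a=86
d=1 and a=2a₀=86 at k=8, so the next step gives (m, d) = (43, 37) again — its k=1 value — and the period has length 8.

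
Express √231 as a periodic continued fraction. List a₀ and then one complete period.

[15; 5, 30]

a₀ = ⌊√231⌋ = 15.
With m₀=0, d₀=1 and mₖ₊₁ = dₖaₖ − mₖ, dₖ₊₁ = (n − mₖ₊₁²)/dₖ, aₖ₊₁ = ⌊(a₀+mₖ₊₁)/dₖ₊₁⌋:
  k=1: m=15, d=6, a=5
  k=2: m=15, d=1, a=30
d=1 and a=2a₀=30 at k=2, so the next step gives (m, d) = (15, 6) again — its k=1 value — and the period has length 2.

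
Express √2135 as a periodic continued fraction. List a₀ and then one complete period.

[46; 4, 1, 5, 1, 4, 92]

a₀ = ⌊√2135⌋ = 46.
With m₀=0, d₀=1 and mₖ₊₁ = dₖaₖ − mₖ, dₖ₊₁ = (n − mₖ₊₁²)/dₖ, aₖ₊₁ = ⌊(a₀+mₖ₊₁)/dₖ₊₁⌋:
  k=1: m=46, d=19, a=4
  k=2: m=30, d=65, a=1
  k=3: m=35, d=14, a=5
  k=4: m=35, d=65, a=1
  k=5: m=30, d=19, a=4
  k=6: m=46, d=1, a=92
d=1 and a=2a₀=92 at k=6, so the next step gives (m, d) = (46, 19) again — its k=1 value — and the period has length 6.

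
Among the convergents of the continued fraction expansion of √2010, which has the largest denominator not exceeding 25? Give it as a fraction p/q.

√2010 = [44; 1, 4, 1, 88, …] (period length 4).
Convergents:
  p_0/q_0 = 44/1
  p_1/q_1 = 45/1
  p_2/q_2 = 224/5
  p_3/q_3 = 269/6
  p_4/q_4 = 23896/533
q_3 = 6 ≤ 25 < 533 = q_4, so the answer is 269/6.

269/6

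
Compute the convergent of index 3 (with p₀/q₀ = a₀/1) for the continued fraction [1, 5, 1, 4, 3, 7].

Using pₖ = aₖpₖ₋₁ + pₖ₋₂, qₖ = aₖqₖ₋₁ + qₖ₋₂ (with p₋₁=1, p₋₂=0, q₋₁=0, q₋₂=1):
  k=0: a=1, p=1, q=1
  k=1: a=5, p=6, q=5
  k=2: a=1, p=7, q=6
  k=3: a=4, p=34, q=29

34/29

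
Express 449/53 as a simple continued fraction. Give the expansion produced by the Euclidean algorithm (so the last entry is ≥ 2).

449 = 8×53 + 25
53 = 2×25 + 3
25 = 8×3 + 1
3 = 3×1 + 0  (stop)
So 449/53 = [8; 2, 8, 3].

[8; 2, 8, 3]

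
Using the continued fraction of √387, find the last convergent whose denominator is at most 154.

2341/119

√387 = [19; 1, 2, 19, 2, 1, 38, …] (period length 6).
Convergents:
  p_0/q_0 = 19/1
  p_1/q_1 = 20/1
  p_2/q_2 = 59/3
  p_3/q_3 = 1141/58
  p_4/q_4 = 2341/119
  p_5/q_5 = 3482/177
q_4 = 119 ≤ 154 < 177 = q_5, so the answer is 2341/119.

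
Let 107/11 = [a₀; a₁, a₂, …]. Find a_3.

107 = 9·11 + 8   →  a_0 = 9
11 = 1·8 + 3   →  a_1 = 1
8 = 2·3 + 2   →  a_2 = 2
3 = 1·2 + 1   →  a_3 = 1

1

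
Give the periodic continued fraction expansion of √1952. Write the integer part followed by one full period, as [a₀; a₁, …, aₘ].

[44; 5, 1, 1, 21, 1, 1, 5, 88]

a₀ = ⌊√1952⌋ = 44.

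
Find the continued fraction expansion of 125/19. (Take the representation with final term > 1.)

[6; 1, 1, 2, 1, 2]

125 = 6*19 + 11
19 = 1*11 + 8
11 = 1*8 + 3
8 = 2*3 + 2
3 = 1*2 + 1
2 = 2*1 + 0  (stop)
So 125/19 = [6; 1, 1, 2, 1, 2].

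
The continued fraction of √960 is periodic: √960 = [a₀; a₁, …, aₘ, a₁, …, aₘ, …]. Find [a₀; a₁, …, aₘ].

a₀ = ⌊√960⌋ = 30.

[30; 1, 60]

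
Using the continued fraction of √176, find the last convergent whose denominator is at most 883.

5227/394

√176 = [13; 3, 1, 3, 26, …] (period length 4).
Convergents:
  p_0/q_0 = 13/1
  p_1/q_1 = 40/3
  p_2/q_2 = 53/4
  p_3/q_3 = 199/15
  p_4/q_4 = 5227/394
  p_5/q_5 = 15880/1197
q_4 = 394 ≤ 883 < 1197 = q_5, so the answer is 5227/394.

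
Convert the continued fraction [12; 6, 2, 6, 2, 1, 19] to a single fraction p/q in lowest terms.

Using pₖ = aₖpₖ₋₁ + pₖ₋₂ and qₖ = aₖqₖ₋₁ + qₖ₋₂:
  k=0: a=12, p=12, q=1
  k=1: a=6, p=73, q=6
  k=2: a=2, p=158, q=13
  k=3: a=6, p=1021, q=84
  k=4: a=2, p=2200, q=181
  k=5: a=1, p=3221, q=265
  k=6: a=19, p=63399, q=5216

63399/5216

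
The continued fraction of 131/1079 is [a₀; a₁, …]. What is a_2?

4

131 = 0·1079 + 131   →  a_0 = 0
1079 = 8·131 + 31   →  a_1 = 8
131 = 4·31 + 7   →  a_2 = 4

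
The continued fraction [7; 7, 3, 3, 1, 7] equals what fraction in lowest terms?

5267/738

Fold from the inside: start with 7/1.
  1 + 1/7 = 8/7
  3 + 7/8 = 31/8
  3 + 8/31 = 101/31
  7 + 31/101 = 738/101
  7 + 101/738 = 5267/738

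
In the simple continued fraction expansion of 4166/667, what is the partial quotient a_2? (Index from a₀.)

4166 = 6·667 + 164   →  a_0 = 6
667 = 4·164 + 11   →  a_1 = 4
164 = 14·11 + 10   →  a_2 = 14

14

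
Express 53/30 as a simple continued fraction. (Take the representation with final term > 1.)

53 = 1×30 + 23
30 = 1×23 + 7
23 = 3×7 + 2
7 = 3×2 + 1
2 = 2×1 + 0  (stop)
So 53/30 = [1; 1, 3, 3, 2].

[1; 1, 3, 3, 2]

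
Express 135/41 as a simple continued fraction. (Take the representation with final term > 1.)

135 = 3·41 + 12
41 = 3·12 + 5
12 = 2·5 + 2
5 = 2·2 + 1
2 = 2·1 + 0  (stop)
So 135/41 = [3; 3, 2, 2, 2].

[3; 3, 2, 2, 2]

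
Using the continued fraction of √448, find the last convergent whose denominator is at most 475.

√448 = [21; 6, 42, …] (period length 2).
Convergents:
  p_0/q_0 = 21/1
  p_1/q_1 = 127/6
  p_2/q_2 = 5355/253
  p_3/q_3 = 32257/1524
q_2 = 253 ≤ 475 < 1524 = q_3, so the answer is 5355/253.

5355/253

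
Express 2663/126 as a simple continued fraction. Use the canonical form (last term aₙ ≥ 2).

[21; 7, 2, 2, 3]

2663 = 21·126 + 17
126 = 7·17 + 7
17 = 2·7 + 3
7 = 2·3 + 1
3 = 3·1 + 0  (stop)
So 2663/126 = [21; 7, 2, 2, 3].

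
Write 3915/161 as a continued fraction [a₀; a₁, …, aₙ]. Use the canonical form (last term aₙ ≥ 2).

[24; 3, 6, 2, 1, 2]

3915 = 24*161 + 51
161 = 3*51 + 8
51 = 6*8 + 3
8 = 2*3 + 2
3 = 1*2 + 1
2 = 2*1 + 0  (stop)
So 3915/161 = [24; 3, 6, 2, 1, 2].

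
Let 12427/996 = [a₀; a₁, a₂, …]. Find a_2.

12427 = 12·996 + 475   →  a_0 = 12
996 = 2·475 + 46   →  a_1 = 2
475 = 10·46 + 15   →  a_2 = 10

10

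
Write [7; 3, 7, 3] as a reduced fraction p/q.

505/69

Fold from the inside: start with 3/1.
  7 + 1/3 = 22/3
  3 + 3/22 = 69/22
  7 + 22/69 = 505/69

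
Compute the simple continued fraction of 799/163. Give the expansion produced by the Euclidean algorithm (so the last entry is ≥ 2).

[4; 1, 9, 5, 3]

799 = 4×163 + 147
163 = 1×147 + 16
147 = 9×16 + 3
16 = 5×3 + 1
3 = 3×1 + 0  (stop)
So 799/163 = [4; 1, 9, 5, 3].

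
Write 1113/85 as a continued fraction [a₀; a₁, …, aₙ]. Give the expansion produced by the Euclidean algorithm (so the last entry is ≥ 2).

[13; 10, 1, 1, 1, 2]

1113 = 13×85 + 8
85 = 10×8 + 5
8 = 1×5 + 3
5 = 1×3 + 2
3 = 1×2 + 1
2 = 2×1 + 0  (stop)
So 1113/85 = [13; 10, 1, 1, 1, 2].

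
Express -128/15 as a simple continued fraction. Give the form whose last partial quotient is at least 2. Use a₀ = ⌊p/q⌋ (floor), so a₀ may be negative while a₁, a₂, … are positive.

-128 = -9*15 + 7
15 = 2*7 + 1
7 = 7*1 + 0  (stop)
So -128/15 = [-9; 2, 7].

[-9; 2, 7]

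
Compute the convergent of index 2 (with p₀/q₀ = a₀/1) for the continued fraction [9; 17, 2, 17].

Using pₖ = aₖpₖ₋₁ + pₖ₋₂, qₖ = aₖqₖ₋₁ + qₖ₋₂ (with p₋₁=1, p₋₂=0, q₋₁=0, q₋₂=1):
  k=0: a=9, p=9, q=1
  k=1: a=17, p=154, q=17
  k=2: a=2, p=317, q=35

317/35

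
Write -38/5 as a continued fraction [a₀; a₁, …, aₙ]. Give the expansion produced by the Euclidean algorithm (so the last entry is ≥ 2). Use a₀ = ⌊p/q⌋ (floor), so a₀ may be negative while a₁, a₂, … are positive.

[-8; 2, 2]

-38 = -8·5 + 2
5 = 2·2 + 1
2 = 2·1 + 0  (stop)
So -38/5 = [-8; 2, 2].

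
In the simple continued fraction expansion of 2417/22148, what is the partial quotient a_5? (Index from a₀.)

2417 = 0·22148 + 2417   →  a_0 = 0
22148 = 9·2417 + 395   →  a_1 = 9
2417 = 6·395 + 47   →  a_2 = 6
395 = 8·47 + 19   →  a_3 = 8
47 = 2·19 + 9   →  a_4 = 2
19 = 2·9 + 1   →  a_5 = 2

2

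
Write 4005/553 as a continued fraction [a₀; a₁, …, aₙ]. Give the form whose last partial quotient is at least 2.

4005 = 7·553 + 134
553 = 4·134 + 17
134 = 7·17 + 15
17 = 1·15 + 2
15 = 7·2 + 1
2 = 2·1 + 0  (stop)
So 4005/553 = [7; 4, 7, 1, 7, 2].

[7; 4, 7, 1, 7, 2]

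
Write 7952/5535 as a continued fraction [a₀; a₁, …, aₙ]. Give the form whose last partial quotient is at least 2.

[1; 2, 3, 2, 4, 3, 3, 7]

7952 = 1·5535 + 2417
5535 = 2·2417 + 701
2417 = 3·701 + 314
701 = 2·314 + 73
314 = 4·73 + 22
73 = 3·22 + 7
22 = 3·7 + 1
7 = 7·1 + 0  (stop)
So 7952/5535 = [1; 2, 3, 2, 4, 3, 3, 7].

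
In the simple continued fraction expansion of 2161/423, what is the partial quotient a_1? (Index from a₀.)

9

2161 = 5·423 + 46   →  a_0 = 5
423 = 9·46 + 9   →  a_1 = 9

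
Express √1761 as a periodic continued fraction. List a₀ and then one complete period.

[41; 1, 26, 1, 82]

a₀ = ⌊√1761⌋ = 41.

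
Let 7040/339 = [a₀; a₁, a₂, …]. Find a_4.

2

7040 = 20·339 + 260   →  a_0 = 20
339 = 1·260 + 79   →  a_1 = 1
260 = 3·79 + 23   →  a_2 = 3
79 = 3·23 + 10   →  a_3 = 3
23 = 2·10 + 3   →  a_4 = 2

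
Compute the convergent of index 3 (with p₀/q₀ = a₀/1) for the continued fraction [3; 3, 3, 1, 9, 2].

43/13

Using pₖ = aₖpₖ₋₁ + pₖ₋₂, qₖ = aₖqₖ₋₁ + qₖ₋₂ (with p₋₁=1, p₋₂=0, q₋₁=0, q₋₂=1):
  k=0: a=3, p=3, q=1
  k=1: a=3, p=10, q=3
  k=2: a=3, p=33, q=10
  k=3: a=1, p=43, q=13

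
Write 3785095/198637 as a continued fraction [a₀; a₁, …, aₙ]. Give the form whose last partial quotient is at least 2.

[19; 18, 14, 13, 2, 6, 1, 3]

3785095 = 19·198637 + 10992
198637 = 18·10992 + 781
10992 = 14·781 + 58
781 = 13·58 + 27
58 = 2·27 + 4
27 = 6·4 + 3
4 = 1·3 + 1
3 = 3·1 + 0  (stop)
So 3785095/198637 = [19; 18, 14, 13, 2, 6, 1, 3].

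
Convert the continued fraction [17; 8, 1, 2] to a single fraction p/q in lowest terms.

Using pₖ = aₖpₖ₋₁ + pₖ₋₂ and qₖ = aₖqₖ₋₁ + qₖ₋₂:
  k=0: a=17, p=17, q=1
  k=1: a=8, p=137, q=8
  k=2: a=1, p=154, q=9
  k=3: a=2, p=445, q=26

445/26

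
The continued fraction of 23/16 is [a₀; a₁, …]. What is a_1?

23 = 1·16 + 7   →  a_0 = 1
16 = 2·7 + 2   →  a_1 = 2

2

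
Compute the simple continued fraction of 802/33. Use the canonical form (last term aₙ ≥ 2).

802 = 24×33 + 10
33 = 3×10 + 3
10 = 3×3 + 1
3 = 3×1 + 0  (stop)
So 802/33 = [24; 3, 3, 3].

[24; 3, 3, 3]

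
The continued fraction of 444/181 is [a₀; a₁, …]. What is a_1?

2

444 = 2·181 + 82   →  a_0 = 2
181 = 2·82 + 17   →  a_1 = 2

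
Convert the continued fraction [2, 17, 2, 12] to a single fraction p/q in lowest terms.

Fold from the inside: start with 12/1.
  2 + 1/12 = 25/12
  17 + 12/25 = 437/25
  2 + 25/437 = 899/437

899/437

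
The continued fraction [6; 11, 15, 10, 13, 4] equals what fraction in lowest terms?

543425/89227

Fold from the inside: start with 4/1.
  13 + 1/4 = 53/4
  10 + 4/53 = 534/53
  15 + 53/534 = 8063/534
  11 + 534/8063 = 89227/8063
  6 + 8063/89227 = 543425/89227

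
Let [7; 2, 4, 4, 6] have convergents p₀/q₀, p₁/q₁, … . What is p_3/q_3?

283/38

Using pₖ = aₖpₖ₋₁ + pₖ₋₂, qₖ = aₖqₖ₋₁ + qₖ₋₂ (with p₋₁=1, p₋₂=0, q₋₁=0, q₋₂=1):
  k=0: a=7, p=7, q=1
  k=1: a=2, p=15, q=2
  k=2: a=4, p=67, q=9
  k=3: a=4, p=283, q=38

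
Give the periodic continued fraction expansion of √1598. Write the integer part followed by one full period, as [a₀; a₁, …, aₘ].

[39; 1, 38, 1, 78]

a₀ = ⌊√1598⌋ = 39.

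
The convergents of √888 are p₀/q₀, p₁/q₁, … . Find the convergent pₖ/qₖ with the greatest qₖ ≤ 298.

√888 = [29; 1, 3, 1, 58, …] (period length 4).
Convergents:
  p_0/q_0 = 29/1
  p_1/q_1 = 30/1
  p_2/q_2 = 119/4
  p_3/q_3 = 149/5
  p_4/q_4 = 8761/294
  p_5/q_5 = 8910/299
q_4 = 294 ≤ 298 < 299 = q_5, so the answer is 8761/294.

8761/294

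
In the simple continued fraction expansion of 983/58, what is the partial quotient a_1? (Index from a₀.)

983 = 16·58 + 55   →  a_0 = 16
58 = 1·55 + 3   →  a_1 = 1

1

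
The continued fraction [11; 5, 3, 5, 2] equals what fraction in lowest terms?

Fold from the inside: start with 2/1.
  5 + 1/2 = 11/2
  3 + 2/11 = 35/11
  5 + 11/35 = 186/35
  11 + 35/186 = 2081/186

2081/186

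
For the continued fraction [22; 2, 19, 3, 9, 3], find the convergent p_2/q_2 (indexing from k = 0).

Using pₖ = aₖpₖ₋₁ + pₖ₋₂, qₖ = aₖqₖ₋₁ + qₖ₋₂ (with p₋₁=1, p₋₂=0, q₋₁=0, q₋₂=1):
  k=0: a=22, p=22, q=1
  k=1: a=2, p=45, q=2
  k=2: a=19, p=877, q=39

877/39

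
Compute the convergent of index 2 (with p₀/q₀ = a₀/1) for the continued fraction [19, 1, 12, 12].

259/13

Using pₖ = aₖpₖ₋₁ + pₖ₋₂, qₖ = aₖqₖ₋₁ + qₖ₋₂ (with p₋₁=1, p₋₂=0, q₋₁=0, q₋₂=1):
  k=0: a=19, p=19, q=1
  k=1: a=1, p=20, q=1
  k=2: a=12, p=259, q=13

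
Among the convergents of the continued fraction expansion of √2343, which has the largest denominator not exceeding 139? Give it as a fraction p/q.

√2343 = [48; 2, 2, 8, 2, 2, 96, …] (period length 6).
Convergents:
  p_0/q_0 = 48/1
  p_1/q_1 = 97/2
  p_2/q_2 = 242/5
  p_3/q_3 = 2033/42
  p_4/q_4 = 4308/89
  p_5/q_5 = 10649/220
q_4 = 89 ≤ 139 < 220 = q_5, so the answer is 4308/89.

4308/89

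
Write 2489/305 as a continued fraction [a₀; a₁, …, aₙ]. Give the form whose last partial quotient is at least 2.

2489 = 8*305 + 49
305 = 6*49 + 11
49 = 4*11 + 5
11 = 2*5 + 1
5 = 5*1 + 0  (stop)
So 2489/305 = [8; 6, 4, 2, 5].

[8; 6, 4, 2, 5]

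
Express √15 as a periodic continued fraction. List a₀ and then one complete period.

[3; 1, 6]

a₀ = ⌊√15⌋ = 3.
With m₀=0, d₀=1 and mₖ₊₁ = dₖaₖ − mₖ, dₖ₊₁ = (n − mₖ₊₁²)/dₖ, aₖ₊₁ = ⌊(a₀+mₖ₊₁)/dₖ₊₁⌋:
  k=1: m=3, d=6, a=1
  k=2: m=3, d=1, a=6
d=1 and a=2a₀=6 at k=2, so the next step gives (m, d) = (3, 6) again — its k=1 value — and the period has length 2.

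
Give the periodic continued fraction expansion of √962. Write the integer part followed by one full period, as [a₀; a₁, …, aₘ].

a₀ = ⌊√962⌋ = 31.
With m₀=0, d₀=1 and mₖ₊₁ = dₖaₖ − mₖ, dₖ₊₁ = (n − mₖ₊₁²)/dₖ, aₖ₊₁ = ⌊(a₀+mₖ₊₁)/dₖ₊₁⌋:
  k=1: m=31, d=1, a=62
d=1 and a=2a₀=62 at k=1, so the next step gives (m, d) = (31, 1) again — its k=1 value — and the period has length 1.

[31; 62]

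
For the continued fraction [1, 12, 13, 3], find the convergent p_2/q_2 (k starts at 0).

Using pₖ = aₖpₖ₋₁ + pₖ₋₂, qₖ = aₖqₖ₋₁ + qₖ₋₂ (with p₋₁=1, p₋₂=0, q₋₁=0, q₋₂=1):
  k=0: a=1, p=1, q=1
  k=1: a=12, p=13, q=12
  k=2: a=13, p=170, q=157

170/157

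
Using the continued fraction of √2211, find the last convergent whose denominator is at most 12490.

207787/4419

√2211 = [47; 47, 94, …] (period length 2).
Convergents:
  p_0/q_0 = 47/1
  p_1/q_1 = 2210/47
  p_2/q_2 = 207787/4419
  p_3/q_3 = 9768199/207740
q_2 = 4419 ≤ 12490 < 207740 = q_3, so the answer is 207787/4419.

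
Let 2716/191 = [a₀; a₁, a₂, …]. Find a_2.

1

2716 = 14·191 + 42   →  a_0 = 14
191 = 4·42 + 23   →  a_1 = 4
42 = 1·23 + 19   →  a_2 = 1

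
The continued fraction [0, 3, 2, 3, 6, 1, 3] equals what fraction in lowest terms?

197/676

Fold from the inside: start with 3/1.
  1 + 1/3 = 4/3
  6 + 3/4 = 27/4
  3 + 4/27 = 85/27
  2 + 27/85 = 197/85
  3 + 85/197 = 676/197
  0 + 197/676 = 197/676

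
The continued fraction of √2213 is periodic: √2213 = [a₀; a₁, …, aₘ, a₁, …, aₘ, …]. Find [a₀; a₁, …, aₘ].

a₀ = ⌊√2213⌋ = 47.

[47; 23, 1, 1, 23, 94]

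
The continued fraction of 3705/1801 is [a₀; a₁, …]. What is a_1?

3705 = 2·1801 + 103   →  a_0 = 2
1801 = 17·103 + 50   →  a_1 = 17

17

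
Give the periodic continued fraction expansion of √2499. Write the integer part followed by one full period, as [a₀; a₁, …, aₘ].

[49; 1, 98]

a₀ = ⌊√2499⌋ = 49.
With m₀=0, d₀=1 and mₖ₊₁ = dₖaₖ − mₖ, dₖ₊₁ = (n − mₖ₊₁²)/dₖ, aₖ₊₁ = ⌊(a₀+mₖ₊₁)/dₖ₊₁⌋:
  k=1: m=49, d=98, a=1
  k=2: m=49, d=1, a=98
d=1 and a=2a₀=98 at k=2, so the next step gives (m, d) = (49, 98) again — its k=1 value — and the period has length 2.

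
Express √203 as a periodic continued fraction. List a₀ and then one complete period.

a₀ = ⌊√203⌋ = 14.
With m₀=0, d₀=1 and mₖ₊₁ = dₖaₖ − mₖ, dₖ₊₁ = (n − mₖ₊₁²)/dₖ, aₖ₊₁ = ⌊(a₀+mₖ₊₁)/dₖ₊₁⌋:
  k=1: m=14, d=7, a=4
  k=2: m=14, d=1, a=28
d=1 and a=2a₀=28 at k=2, so the next step gives (m, d) = (14, 7) again — its k=1 value — and the period has length 2.

[14; 4, 28]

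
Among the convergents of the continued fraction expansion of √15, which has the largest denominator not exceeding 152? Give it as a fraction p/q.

√15 = [3; 1, 6, …] (period length 2).
Convergents:
  p_0/q_0 = 3/1
  p_1/q_1 = 4/1
  p_2/q_2 = 27/7
  p_3/q_3 = 31/8
  p_4/q_4 = 213/55
  p_5/q_5 = 244/63
  p_6/q_6 = 1677/433
q_5 = 63 ≤ 152 < 433 = q_6, so the answer is 244/63.

244/63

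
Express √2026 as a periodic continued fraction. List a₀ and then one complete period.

a₀ = ⌊√2026⌋ = 45.

[45; 90]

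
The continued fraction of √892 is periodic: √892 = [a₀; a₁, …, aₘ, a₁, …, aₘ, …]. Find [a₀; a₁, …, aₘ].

a₀ = ⌊√892⌋ = 29.
With m₀=0, d₀=1 and mₖ₊₁ = dₖaₖ − mₖ, dₖ₊₁ = (n − mₖ₊₁²)/dₖ, aₖ₊₁ = ⌊(a₀+mₖ₊₁)/dₖ₊₁⌋:
  k=1: m=29, d=51, a=1
  k=2: m=22, d=8, a=6
  k=3: m=26, d=27, a=2
  k=4: m=28, d=4, a=14
  k=5: m=28, d=27, a=2
  k=6: m=26, d=8, a=6
  k=7: m=22, d=51, a=1
  k=8: m=29, d=1, a=58
d=1 and a=2a₀=58 at k=8, so the next step gives (m, d) = (29, 51) again — its k=1 value — and the period has length 8.

[29; 1, 6, 2, 14, 2, 6, 1, 58]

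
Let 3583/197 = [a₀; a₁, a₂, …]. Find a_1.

5

3583 = 18·197 + 37   →  a_0 = 18
197 = 5·37 + 12   →  a_1 = 5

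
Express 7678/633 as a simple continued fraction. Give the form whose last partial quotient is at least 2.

7678 = 12×633 + 82
633 = 7×82 + 59
82 = 1×59 + 23
59 = 2×23 + 13
23 = 1×13 + 10
13 = 1×10 + 3
10 = 3×3 + 1
3 = 3×1 + 0  (stop)
So 7678/633 = [12; 7, 1, 2, 1, 1, 3, 3].

[12; 7, 1, 2, 1, 1, 3, 3]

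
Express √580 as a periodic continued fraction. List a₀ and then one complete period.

a₀ = ⌊√580⌋ = 24.
With m₀=0, d₀=1 and mₖ₊₁ = dₖaₖ − mₖ, dₖ₊₁ = (n − mₖ₊₁²)/dₖ, aₖ₊₁ = ⌊(a₀+mₖ₊₁)/dₖ₊₁⌋:
  k=1: m=24, d=4, a=12
  k=2: m=24, d=1, a=48
d=1 and a=2a₀=48 at k=2, so the next step gives (m, d) = (24, 4) again — its k=1 value — and the period has length 2.

[24; 12, 48]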